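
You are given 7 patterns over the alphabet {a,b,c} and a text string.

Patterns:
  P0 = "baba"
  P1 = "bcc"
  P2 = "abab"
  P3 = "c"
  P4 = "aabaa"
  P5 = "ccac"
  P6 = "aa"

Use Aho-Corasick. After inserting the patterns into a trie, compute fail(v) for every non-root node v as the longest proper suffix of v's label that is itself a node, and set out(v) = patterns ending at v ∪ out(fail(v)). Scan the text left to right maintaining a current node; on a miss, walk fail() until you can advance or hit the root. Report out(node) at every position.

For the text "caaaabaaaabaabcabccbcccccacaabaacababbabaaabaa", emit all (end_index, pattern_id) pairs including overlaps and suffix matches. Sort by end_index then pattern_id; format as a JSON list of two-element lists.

Build:
Trie (insert patterns):
  n0 'ε': a→7 b→1 c→11
  n1 'b': a→2 c→5
  n2 'ba': b→3
  n3 'bab': a→4
  n4 'baba': ·  ←P0
  n5 'bc': c→6
  n6 'bcc': ·  ←P1
  n7 'a': a→12 b→8
  n8 'ab': a→9
  n9 'aba': b→10
  n10 'abab': ·  ←P2
  n11 'c': c→16  ←P3
  n12 'aa': b→13  ←P6
  n13 'aab': a→14
  n14 'aaba': a→15
  n15 'aabaa': ·  ←P4
  n16 'cc': a→17
  n17 'cca': c→18
  n18 'ccac': ·  ←P5

Failure links (BFS by depth):
  n1('b'): parent n0 fail=0; on 'b' 0 → fail=0;  out ∅∪∅=∅
  n7('a'): parent n0 fail=0; on 'a' 0 → fail=0;  out ∅∪∅=∅
  n11('c'): parent n0 fail=0; on 'c' 0 → fail=0;  out {3}∪∅={3}
  n2('ba'): parent n1 fail=0; on 'a' 0 → fail=7;  out ∅∪∅=∅
  n5('bc'): parent n1 fail=0; on 'c' 0 → fail=11;  out ∅∪{3}={3}
  n8('ab'): parent n7 fail=0; on 'b' 0 → fail=1;  out ∅∪∅=∅
  n12('aa'): parent n7 fail=0; on 'a' 0 → fail=7;  out {6}∪∅={6}
  n16('cc'): parent n11 fail=0; on 'c' 0 → fail=11;  out ∅∪{3}={3}
  n3('bab'): parent n2 fail=7; on 'b' 7 → fail=8;  out ∅∪∅=∅
  n6('bcc'): parent n5 fail=11; on 'c' 11 → fail=16;  out {1}∪{3}={1,3}
  n9('aba'): parent n8 fail=1; on 'a' 1 → fail=2;  out ∅∪∅=∅
  n13('aab'): parent n12 fail=7; on 'b' 7 → fail=8;  out ∅∪∅=∅
  n17('cca'): parent n16 fail=11; on 'a' 11→0 → fail=7;  out ∅∪∅=∅
  n4('baba'): parent n3 fail=8; on 'a' 8 → fail=9;  out {0}∪∅={0}
  n10('abab'): parent n9 fail=2; on 'b' 2 → fail=3;  out {2}∪∅={2}
  n14('aaba'): parent n13 fail=8; on 'a' 8 → fail=9;  out ∅∪∅=∅
  n18('ccac'): parent n17 fail=7; on 'c' 7→0 → fail=11;  out {5}∪{3}={3,5}
  n15('aabaa'): parent n14 fail=9; on 'a' 9→2→7 → fail=12;  out {4}∪{6}={4,6}

Run:
[0] read 'c'  n0⇒n11  ** P3@[0:0]
[1] read 'a'  n11⇒n7 (fail-walked)
[2] read 'a'  n7⇒n12  ** P6@[1:2]
[3] read 'a'  n12⇒n12 (fail-walked)  ** P6@[2:3]
[4] read 'a'  n12⇒n12 (fail-walked)  ** P6@[3:4]
[5] read 'b'  n12⇒n13
[6] read 'a'  n13⇒n14
[7] read 'a'  n14⇒n15  ** P4@[3:7],P6@[6:7]
[8] read 'a'  n15⇒n12 (fail-walked)  ** P6@[7:8]
[9] read 'a'  n12⇒n12 (fail-walked)  ** P6@[8:9]
[10] read 'b'  n12⇒n13
[11] read 'a'  n13⇒n14
[12] read 'a'  n14⇒n15  ** P4@[8:12],P6@[11:12]
[13] read 'b'  n15⇒n13 (fail-walked)
[14] read 'c'  n13⇒n5 (fail-walked)  ** P3@[14:14]
[15] read 'a'  n5⇒n7 (fail-walked)
[16] read 'b'  n7⇒n8
[17] read 'c'  n8⇒n5 (fail-walked)  ** P3@[17:17]
[18] read 'c'  n5⇒n6  ** P1@[16:18],P3@[18:18]
[19] read 'b'  n6⇒n1 (fail-walked)
[20] read 'c'  n1⇒n5  ** P3@[20:20]
[21] read 'c'  n5⇒n6  ** P1@[19:21],P3@[21:21]
[22] read 'c'  n6⇒n16 (fail-walked)  ** P3@[22:22]
[23] read 'c'  n16⇒n16 (fail-walked)  ** P3@[23:23]
[24] read 'c'  n16⇒n16 (fail-walked)  ** P3@[24:24]
[25] read 'a'  n16⇒n17
[26] read 'c'  n17⇒n18  ** P3@[26:26],P5@[23:26]
[27] read 'a'  n18⇒n7 (fail-walked)
[28] read 'a'  n7⇒n12  ** P6@[27:28]
[29] read 'b'  n12⇒n13
[30] read 'a'  n13⇒n14
[31] read 'a'  n14⇒n15  ** P4@[27:31],P6@[30:31]
[32] read 'c'  n15⇒n11 (fail-walked)  ** P3@[32:32]
[33] read 'a'  n11⇒n7 (fail-walked)
[34] read 'b'  n7⇒n8
[35] read 'a'  n8⇒n9
[36] read 'b'  n9⇒n10  ** P2@[33:36]
[37] read 'b'  n10⇒n1 (fail-walked)
[38] read 'a'  n1⇒n2
[39] read 'b'  n2⇒n3
[40] read 'a'  n3⇒n4  ** P0@[37:40]
[41] read 'a'  n4⇒n12 (fail-walked)  ** P6@[40:41]
[42] read 'a'  n12⇒n12 (fail-walked)  ** P6@[41:42]
[43] read 'b'  n12⇒n13
[44] read 'a'  n13⇒n14
[45] read 'a'  n14⇒n15  ** P4@[41:45],P6@[44:45]

Result: [[0,3],[2,6],[3,6],[4,6],[7,4],[7,6],[8,6],[9,6],[12,4],[12,6],[14,3],[17,3],[18,1],[18,3],[20,3],[21,1],[21,3],[22,3],[23,3],[24,3],[26,3],[26,5],[28,6],[31,4],[31,6],[32,3],[36,2],[40,0],[41,6],[42,6],[45,4],[45,6]]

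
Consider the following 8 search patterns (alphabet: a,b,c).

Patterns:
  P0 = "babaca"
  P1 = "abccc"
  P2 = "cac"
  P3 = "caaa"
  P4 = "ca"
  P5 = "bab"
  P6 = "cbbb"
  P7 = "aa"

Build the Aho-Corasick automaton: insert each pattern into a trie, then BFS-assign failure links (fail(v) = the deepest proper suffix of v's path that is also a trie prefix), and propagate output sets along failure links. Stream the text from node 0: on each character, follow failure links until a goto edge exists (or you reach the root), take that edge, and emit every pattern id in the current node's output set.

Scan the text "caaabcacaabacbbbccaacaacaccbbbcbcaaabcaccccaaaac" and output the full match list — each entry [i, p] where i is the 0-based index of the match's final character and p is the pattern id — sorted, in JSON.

Build:
Trie (insert patterns):
  0='ε' goto a→7 b→1 c→12
  1='b' goto a→2
  2='ba' goto b→3
  3='bab' goto a→4  [P5 ends]
  4='baba' goto c→5
  5='babac' goto a→6
  6='babaca' goto ·  [P0 ends]
  7='a' goto a→20 b→8
  8='ab' goto c→9
  9='abc' goto c→10
  10='abcc' goto c→11
  11='abccc' goto ·  [P1 ends]
  12='c' goto a→13 b→17
  13='ca' goto a→15 c→14  [P4 ends]
  14='cac' goto ·  [P2 ends]
  15='caa' goto a→16
  16='caaa' goto ·  [P3 ends]
  17='cb' goto b→18
  18='cbb' goto b→19
  19='cbbb' goto ·  [P6 ends]
  20='aa' goto ·  [P7 ends]

Failure links (BFS by depth):
  n1('b'): parent n0 fail=0; on 'b' 0 → fail=0;  out ∅∪∅=∅
  n7('a'): parent n0 fail=0; on 'a' 0 → fail=0;  out ∅∪∅=∅
  n12('c'): parent n0 fail=0; on 'c' 0 → fail=0;  out ∅∪∅=∅
  n2('ba'): parent n1 fail=0; on 'a' 0 → fail=7;  out ∅∪∅=∅
  n8('ab'): parent n7 fail=0; on 'b' 0 → fail=1;  out ∅∪∅=∅
  n13('ca'): parent n12 fail=0; on 'a' 0 → fail=7;  out {4}∪∅={4}
  n17('cb'): parent n12 fail=0; on 'b' 0 → fail=1;  out ∅∪∅=∅
  n20('aa'): parent n7 fail=0; on 'a' 0 → fail=7;  out {7}∪∅={7}
  n3('bab'): parent n2 fail=7; on 'b' 7 → fail=8;  out {5}∪∅={5}
  n9('abc'): parent n8 fail=1; on 'c' 1→0 → fail=12;  out ∅∪∅=∅
  n14('cac'): parent n13 fail=7; on 'c' 7→0 → fail=12;  out {2}∪∅={2}
  n15('caa'): parent n13 fail=7; on 'a' 7 → fail=20;  out ∅∪{7}={7}
  n18('cbb'): parent n17 fail=1; on 'b' 1→0 → fail=1;  out ∅∪∅=∅
  n4('baba'): parent n3 fail=8; on 'a' 8→1 → fail=2;  out ∅∪∅=∅
  n10('abcc'): parent n9 fail=12; on 'c' 12→0 → fail=12;  out ∅∪∅=∅
  n16('caaa'): parent n15 fail=20; on 'a' 20→7 → fail=20;  out {3}∪{7}={3,7}
  n19('cbbb'): parent n18 fail=1; on 'b' 1→0 → fail=1;  out {6}∪∅={6}
  n5('babac'): parent n4 fail=2; on 'c' 2→7→0 → fail=12;  out ∅∪∅=∅
  n11('abccc'): parent n10 fail=12; on 'c' 12→0 → fail=12;  out {1}∪∅={1}
  n6('babaca'): parent n5 fail=12; on 'a' 12 → fail=13;  out {0}∪{4}={0,4}

Run:
[0] read 'c'  n0⇒n12
[1] read 'a'  n12⇒n13  ** P4@[0:1]
[2] read 'a'  n13⇒n15  ** P7@[1:2]
[3] read 'a'  n15⇒n16  ** P3@[0:3],P7@[2:3]
[4] read 'b'  n16⇒n8 ·f
[5] read 'c'  n8⇒n9
[6] read 'a'  n9⇒n13 ·f  ** P4@[5:6]
[7] read 'c'  n13⇒n14  ** P2@[5:7]
[8] read 'a'  n14⇒n13 ·f  ** P4@[7:8]
[9] read 'a'  n13⇒n15  ** P7@[8:9]
[10] read 'b'  n15⇒n8 ·f
[11] read 'a'  n8⇒n2 ·f
[12] read 'c'  n2⇒n12 ·f
[13] read 'b'  n12⇒n17
[14] read 'b'  n17⇒n18
[15] read 'b'  n18⇒n19  ** P6@[12:15]
[16] read 'c'  n19⇒n12 ·f
[17] read 'c'  n12⇒n12 ·f
[18] read 'a'  n12⇒n13  ** P4@[17:18]
[19] read 'a'  n13⇒n15  ** P7@[18:19]
[20] read 'c'  n15⇒n12 ·f
[21] read 'a'  n12⇒n13  ** P4@[20:21]
[22] read 'a'  n13⇒n15  ** P7@[21:22]
[23] read 'c'  n15⇒n12 ·f
[24] read 'a'  n12⇒n13  ** P4@[23:24]
[25] read 'c'  n13⇒n14  ** P2@[23:25]
[26] read 'c'  n14⇒n12 ·f
[27] read 'b'  n12⇒n17
[28] read 'b'  n17⇒n18
[29] read 'b'  n18⇒n19  ** P6@[26:29]
[30] read 'c'  n19⇒n12 ·f
[31] read 'b'  n12⇒n17
[32] read 'c'  n17⇒n12 ·f
[33] read 'a'  n12⇒n13  ** P4@[32:33]
[34] read 'a'  n13⇒n15  ** P7@[33:34]
[35] read 'a'  n15⇒n16  ** P3@[32:35],P7@[34:35]
[36] read 'b'  n16⇒n8 ·f
[37] read 'c'  n8⇒n9
[38] read 'a'  n9⇒n13 ·f  ** P4@[37:38]
[39] read 'c'  n13⇒n14  ** P2@[37:39]
[40] read 'c'  n14⇒n12 ·f
[41] read 'c'  n12⇒n12 ·f
[42] read 'c'  n12⇒n12 ·f
[43] read 'a'  n12⇒n13  ** P4@[42:43]
[44] read 'a'  n13⇒n15  ** P7@[43:44]
[45] read 'a'  n15⇒n16  ** P3@[42:45],P7@[44:45]
[46] read 'a'  n16⇒n20 ·f  ** P7@[45:46]
[47] read 'c'  n20⇒n12 ·f

Matches: [[1,4],[2,7],[3,3],[3,7],[6,4],[7,2],[8,4],[9,7],[15,6],[18,4],[19,7],[21,4],[22,7],[24,4],[25,2],[29,6],[33,4],[34,7],[35,3],[35,7],[38,4],[39,2],[43,4],[44,7],[45,3],[45,7],[46,7]]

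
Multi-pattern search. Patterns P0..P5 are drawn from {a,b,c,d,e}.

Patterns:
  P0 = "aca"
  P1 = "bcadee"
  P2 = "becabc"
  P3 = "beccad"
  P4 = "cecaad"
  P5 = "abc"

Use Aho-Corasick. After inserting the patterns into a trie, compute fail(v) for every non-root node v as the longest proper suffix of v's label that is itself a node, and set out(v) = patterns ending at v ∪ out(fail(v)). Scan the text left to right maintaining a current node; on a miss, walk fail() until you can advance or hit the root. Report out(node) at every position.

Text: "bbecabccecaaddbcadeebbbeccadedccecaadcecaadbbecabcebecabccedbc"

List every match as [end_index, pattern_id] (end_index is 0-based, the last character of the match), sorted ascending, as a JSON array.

Build:
Trie (insert patterns):
  n0 'ε': a→1 b→4 c→18
  n1 'a': b→24 c→2
  n2 'ac': a→3
  n3 'aca': ·  [P0 ends]
  n4 'b': c→5 e→10
  n5 'bc': a→6
  n6 'bca': d→7
  n7 'bcad': e→8
  n8 'bcade': e→9
  n9 'bcadee': ·  [P1 ends]
  n10 'be': c→11
  n11 'bec': a→12 c→15
  n12 'beca': b→13
  n13 'becab': c→14
  n14 'becabc': ·  [P2 ends]
  n15 'becc': a→16
  n16 'becca': d→17
  n17 'beccad': ·  [P3 ends]
  n18 'c': e→19
  n19 'ce': c→20
  n20 'cec': a→21
  n21 'ceca': a→22
  n22 'cecaa': d→23
  n23 'cecaad': ·  [P4 ends]
  n24 'ab': c→25
  n25 'abc': ·  [P5 ends]

Failure links (BFS by depth):
  fail(1) 'a': from fail(0)=0 chase 'a': 0 ⇒ 0;  out=∅∪out(0)=∅
  fail(4) 'b': from fail(0)=0 chase 'b': 0 ⇒ 0;  out=∅∪out(0)=∅
  fail(18) 'c': from fail(0)=0 chase 'c': 0 ⇒ 0;  out=∅∪out(0)=∅
  fail(2) 'ac': from fail(1)=0 chase 'c': 0 ⇒ 18;  out=∅∪out(18)=∅
  fail(5) 'bc': from fail(4)=0 chase 'c': 0 ⇒ 18;  out=∅∪out(18)=∅
  fail(10) 'be': from fail(4)=0 chase 'e': 0 ⇒ 0;  out=∅∪out(0)=∅
  fail(19) 'ce': from fail(18)=0 chase 'e': 0 ⇒ 0;  out=∅∪out(0)=∅
  fail(24) 'ab': from fail(1)=0 chase 'b': 0 ⇒ 4;  out=∅∪out(4)=∅
  fail(3) 'aca': from fail(2)=18 chase 'a': 18→0 ⇒ 1;  out={0}∪out(1)={0}
  fail(6) 'bca': from fail(5)=18 chase 'a': 18→0 ⇒ 1;  out=∅∪out(1)=∅
  fail(11) 'bec': from fail(10)=0 chase 'c': 0 ⇒ 18;  out=∅∪out(18)=∅
  fail(20) 'cec': from fail(19)=0 chase 'c': 0 ⇒ 18;  out=∅∪out(18)=∅
  fail(25) 'abc': from fail(24)=4 chase 'c': 4 ⇒ 5;  out={5}∪out(5)={5}
  fail(7) 'bcad': from fail(6)=1 chase 'd': 1→0 ⇒ 0;  out=∅∪out(0)=∅
  fail(12) 'beca': from fail(11)=18 chase 'a': 18→0 ⇒ 1;  out=∅∪out(1)=∅
  fail(15) 'becc': from fail(11)=18 chase 'c': 18→0 ⇒ 18;  out=∅∪out(18)=∅
  fail(21) 'ceca': from fail(20)=18 chase 'a': 18→0 ⇒ 1;  out=∅∪out(1)=∅
  fail(8) 'bcade': from fail(7)=0 chase 'e': 0 ⇒ 0;  out=∅∪out(0)=∅
  fail(13) 'becab': from fail(12)=1 chase 'b': 1 ⇒ 24;  out=∅∪out(24)=∅
  fail(16) 'becca': from fail(15)=18 chase 'a': 18→0 ⇒ 1;  out=∅∪out(1)=∅
  fail(22) 'cecaa': from fail(21)=1 chase 'a': 1→0 ⇒ 1;  out=∅∪out(1)=∅
  fail(9) 'bcadee': from fail(8)=0 chase 'e': 0 ⇒ 0;  out={1}∪out(0)={1}
  fail(14) 'becabc': from fail(13)=24 chase 'c': 24 ⇒ 25;  out={2}∪out(25)={2,5}
  fail(17) 'beccad': from fail(16)=1 chase 'd': 1→0 ⇒ 0;  out={3}∪out(0)={3}
  fail(23) 'cecaad': from fail(22)=1 chase 'd': 1→0 ⇒ 0;  out={4}∪out(0)={4}

Text stream:
[0] read 'b'  n0⇒n4
[1] read 'b'  n4⇒n4 (fail-walked)
[2] read 'e'  n4⇒n10
[3] read 'c'  n10⇒n11
[4] read 'a'  n11⇒n12
[5] read 'b'  n12⇒n13
[6] read 'c'  n13⇒n14  ** P2@[1:6],P5@[4:6]
[7] read 'c'  n14⇒n18 (fail-walked)
[8] read 'e'  n18⇒n19
[9] read 'c'  n19⇒n20
[10] read 'a'  n20⇒n21
[11] read 'a'  n21⇒n22
[12] read 'd'  n22⇒n23  ** P4@[7:12]
[13] read 'd'  n23⇒n0 (fail-walked)
[14] read 'b'  n0⇒n4
[15] read 'c'  n4⇒n5
[16] read 'a'  n5⇒n6
[17] read 'd'  n6⇒n7
[18] read 'e'  n7⇒n8
[19] read 'e'  n8⇒n9  ** P1@[14:19]
[20] read 'b'  n9⇒n4 (fail-walked)
[21] read 'b'  n4⇒n4 (fail-walked)
[22] read 'b'  n4⇒n4 (fail-walked)
[23] read 'e'  n4⇒n10
[24] read 'c'  n10⇒n11
[25] read 'c'  n11⇒n15
[26] read 'a'  n15⇒n16
[27] read 'd'  n16⇒n17  ** P3@[22:27]
[28] read 'e'  n17⇒n0 (fail-walked)
[29] read 'd'  n0⇒n0
[30] read 'c'  n0⇒n18
[31] read 'c'  n18⇒n18 (fail-walked)
[32] read 'e'  n18⇒n19
[33] read 'c'  n19⇒n20
[34] read 'a'  n20⇒n21
[35] read 'a'  n21⇒n22
[36] read 'd'  n22⇒n23  ** P4@[31:36]
[37] read 'c'  n23⇒n18 (fail-walked)
[38] read 'e'  n18⇒n19
[39] read 'c'  n19⇒n20
[40] read 'a'  n20⇒n21
[41] read 'a'  n21⇒n22
[42] read 'd'  n22⇒n23  ** P4@[37:42]
[43] read 'b'  n23⇒n4 (fail-walked)
[44] read 'b'  n4⇒n4 (fail-walked)
[45] read 'e'  n4⇒n10
[46] read 'c'  n10⇒n11
[47] read 'a'  n11⇒n12
[48] read 'b'  n12⇒n13
[49] read 'c'  n13⇒n14  ** P2@[44:49],P5@[47:49]
[50] read 'e'  n14⇒n19 (fail-walked)
[51] read 'b'  n19⇒n4 (fail-walked)
[52] read 'e'  n4⇒n10
[53] read 'c'  n10⇒n11
[54] read 'a'  n11⇒n12
[55] read 'b'  n12⇒n13
[56] read 'c'  n13⇒n14  ** P2@[51:56],P5@[54:56]
[57] read 'c'  n14⇒n18 (fail-walked)
[58] read 'e'  n18⇒n19
[59] read 'd'  n19⇒n0 (fail-walked)
[60] read 'b'  n0⇒n4
[61] read 'c'  n4⇒n5

All matches (sorted): [[6,2],[6,5],[12,4],[19,1],[27,3],[36,4],[42,4],[49,2],[49,5],[56,2],[56,5]]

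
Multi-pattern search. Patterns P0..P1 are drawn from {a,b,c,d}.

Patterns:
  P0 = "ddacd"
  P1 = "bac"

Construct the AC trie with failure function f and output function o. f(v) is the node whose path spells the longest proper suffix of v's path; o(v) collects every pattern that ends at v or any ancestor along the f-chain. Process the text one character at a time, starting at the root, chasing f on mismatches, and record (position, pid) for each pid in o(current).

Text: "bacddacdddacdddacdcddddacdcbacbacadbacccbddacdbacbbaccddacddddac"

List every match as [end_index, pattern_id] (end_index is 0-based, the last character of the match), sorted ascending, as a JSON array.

Build:
Trie nodes:
  n0 'ε': b→6 d→1
  n1 'd': d→2
  n2 'dd': a→3
  n3 'dda': c→4
  n4 'ddac': d→5
  n5 'ddacd': ·  ←P0
  n6 'b': a→7
  n7 'ba': c→8
  n8 'bac': ·  ←P1

BFS fail/out derivation:
  n1('d'): parent n0 fail=0; on 'd' 0 → fail=0;  out ∅∪∅=∅
  n6('b'): parent n0 fail=0; on 'b' 0 → fail=0;  out ∅∪∅=∅
  n2('dd'): parent n1 fail=0; on 'd' 0 → fail=1;  out ∅∪∅=∅
  n7('ba'): parent n6 fail=0; on 'a' 0 → fail=0;  out ∅∪∅=∅
  n3('dda'): parent n2 fail=1; on 'a' 1→0 → fail=0;  out ∅∪∅=∅
  n8('bac'): parent n7 fail=0; on 'c' 0 → fail=0;  out {1}∪∅={1}
  n4('ddac'): parent n3 fail=0; on 'c' 0 → fail=0;  out ∅∪∅=∅
  n5('ddacd'): parent n4 fail=0; on 'd' 0 → fail=1;  out {0}∪∅={0}

Text stream:
i=0 'b': node 0→6
i=1 'a': node 6→7
i=2 'c': node 7→8  → match P1@[0:2]
i=3 'd': node 8→1 (fail-walked)
i=4 'd': node 1→2
i=5 'a': node 2→3
i=6 'c': node 3→4
i=7 'd': node 4→5  → match P0@[3:7]
i=8 'd': node 5→2 (fail-walked)
i=9 'd': node 2→2 (fail-walked)
i=10 'a': node 2→3
i=11 'c': node 3→4
i=12 'd': node 4→5  → match P0@[8:12]
i=13 'd': node 5→2 (fail-walked)
i=14 'd': node 2→2 (fail-walked)
i=15 'a': node 2→3
i=16 'c': node 3→4
i=17 'd': node 4→5  → match P0@[13:17]
i=18 'c': node 5→0 (fail-walked)
i=19 'd': node 0→1
i=20 'd': node 1→2
i=21 'd': node 2→2 (fail-walked)
i=22 'd': node 2→2 (fail-walked)
i=23 'a': node 2→3
i=24 'c': node 3→4
i=25 'd': node 4→5  → match P0@[21:25]
i=26 'c': node 5→0 (fail-walked)
i=27 'b': node 0→6
i=28 'a': node 6→7
i=29 'c': node 7→8  → match P1@[27:29]
i=30 'b': node 8→6 (fail-walked)
i=31 'a': node 6→7
i=32 'c': node 7→8  → match P1@[30:32]
i=33 'a': node 8→0 (fail-walked)
i=34 'd': node 0→1
i=35 'b': node 1→6 (fail-walked)
i=36 'a': node 6→7
i=37 'c': node 7→8  → match P1@[35:37]
i=38 'c': node 8→0 (fail-walked)
i=39 'c': node 0→0
i=40 'b': node 0→6
i=41 'd': node 6→1 (fail-walked)
i=42 'd': node 1→2
i=43 'a': node 2→3
i=44 'c': node 3→4
i=45 'd': node 4→5  → match P0@[41:45]
i=46 'b': node 5→6 (fail-walked)
i=47 'a': node 6→7
i=48 'c': node 7→8  → match P1@[46:48]
i=49 'b': node 8→6 (fail-walked)
i=50 'b': node 6→6 (fail-walked)
i=51 'a': node 6→7
i=52 'c': node 7→8  → match P1@[50:52]
i=53 'c': node 8→0 (fail-walked)
i=54 'd': node 0→1
i=55 'd': node 1→2
i=56 'a': node 2→3
i=57 'c': node 3→4
i=58 'd': node 4→5  → match P0@[54:58]
i=59 'd': node 5→2 (fail-walked)
i=60 'd': node 2→2 (fail-walked)
i=61 'd': node 2→2 (fail-walked)
i=62 'a': node 2→3
i=63 'c': node 3→4

Result: [[2,1],[7,0],[12,0],[17,0],[25,0],[29,1],[32,1],[37,1],[45,0],[48,1],[52,1],[58,0]]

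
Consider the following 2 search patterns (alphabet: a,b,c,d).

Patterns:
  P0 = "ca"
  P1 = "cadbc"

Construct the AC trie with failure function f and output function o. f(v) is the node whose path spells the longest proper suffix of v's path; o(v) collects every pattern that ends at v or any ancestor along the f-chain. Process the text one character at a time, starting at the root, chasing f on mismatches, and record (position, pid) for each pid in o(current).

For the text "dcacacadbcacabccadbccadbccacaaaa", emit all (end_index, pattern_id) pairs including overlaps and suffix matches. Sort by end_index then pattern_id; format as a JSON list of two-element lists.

Build automaton:
Trie nodes:
  0='ε' goto c→1
  1='c' goto a→2
  2='ca' goto d→3  ←P0
  3='cad' goto b→4
  4='cadb' goto c→5
  5='cadbc' goto ·  ←P1

Failure links (BFS by depth):
  fail(1) 'c': from fail(0)=0 chase 'c': 0 ⇒ 0;  out=∅∪out(0)=∅
  fail(2) 'ca': from fail(1)=0 chase 'a': 0 ⇒ 0;  out={0}∪out(0)={0}
  fail(3) 'cad': from fail(2)=0 chase 'd': 0 ⇒ 0;  out=∅∪out(0)=∅
  fail(4) 'cadb': from fail(3)=0 chase 'b': 0 ⇒ 0;  out=∅∪out(0)=∅
  fail(5) 'cadbc': from fail(4)=0 chase 'c': 0 ⇒ 1;  out={1}∪out(1)={1}

Scan:
i=0 'd': node 0→0
i=1 'c': node 0→1
i=2 'a': node 1→2  emit P0@[1:2]
i=3 'c': node 2→1 (fail-walked)
i=4 'a': node 1→2  emit P0@[3:4]
i=5 'c': node 2→1 (fail-walked)
i=6 'a': node 1→2  emit P0@[5:6]
i=7 'd': node 2→3
i=8 'b': node 3→4
i=9 'c': node 4→5  emit P1@[5:9]
i=10 'a': node 5→2 (fail-walked)  emit P0@[9:10]
i=11 'c': node 2→1 (fail-walked)
i=12 'a': node 1→2  emit P0@[11:12]
i=13 'b': node 2→0 (fail-walked)
i=14 'c': node 0→1
i=15 'c': node 1→1 (fail-walked)
i=16 'a': node 1→2  emit P0@[15:16]
i=17 'd': node 2→3
i=18 'b': node 3→4
i=19 'c': node 4→5  emit P1@[15:19]
i=20 'c': node 5→1 (fail-walked)
i=21 'a': node 1→2  emit P0@[20:21]
i=22 'd': node 2→3
i=23 'b': node 3→4
i=24 'c': node 4→5  emit P1@[20:24]
i=25 'c': node 5→1 (fail-walked)
i=26 'a': node 1→2  emit P0@[25:26]
i=27 'c': node 2→1 (fail-walked)
i=28 'a': node 1→2  emit P0@[27:28]
i=29 'a': node 2→0 (fail-walked)
i=30 'a': node 0→0
i=31 'a': node 0→0

Matches: [[2,0],[4,0],[6,0],[9,1],[10,0],[12,0],[16,0],[19,1],[21,0],[24,1],[26,0],[28,0]]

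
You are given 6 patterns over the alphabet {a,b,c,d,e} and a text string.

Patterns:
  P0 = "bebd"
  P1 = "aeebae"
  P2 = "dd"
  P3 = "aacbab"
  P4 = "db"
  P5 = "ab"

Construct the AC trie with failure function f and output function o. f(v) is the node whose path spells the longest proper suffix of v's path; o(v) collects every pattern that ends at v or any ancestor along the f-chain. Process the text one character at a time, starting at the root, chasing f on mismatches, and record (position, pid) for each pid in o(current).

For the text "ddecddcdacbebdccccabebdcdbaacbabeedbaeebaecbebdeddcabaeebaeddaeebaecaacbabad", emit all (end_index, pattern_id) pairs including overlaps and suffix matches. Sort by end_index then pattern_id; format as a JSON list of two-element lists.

Build:
Trie (insert patterns):
  n0 'ε': a→5 b→1 d→11
  n1 'b': e→2
  n2 'be': b→3
  n3 'beb': d→4
  n4 'bebd': ·  [P0 ends]
  n5 'a': a→13 b→19 e→6
  n6 'ae': e→7
  n7 'aee': b→8
  n8 'aeeb': a→9
  n9 'aeeba': e→10
  n10 'aeebae': ·  [P1 ends]
  n11 'd': b→18 d→12
  n12 'dd': ·  [P2 ends]
  n13 'aa': c→14
  n14 'aac': b→15
  n15 'aacb': a→16
  n16 'aacba': b→17
  n17 'aacbab': ·  [P3 ends]
  n18 'db': ·  [P4 ends]
  n19 'ab': ·  [P5 ends]

BFS fail/out derivation:
  fail(1) 'b': from fail(0)=0 chase 'b': 0 ⇒ 0;  out=∅∪out(0)=∅
  fail(5) 'a': from fail(0)=0 chase 'a': 0 ⇒ 0;  out=∅∪out(0)=∅
  fail(11) 'd': from fail(0)=0 chase 'd': 0 ⇒ 0;  out=∅∪out(0)=∅
  fail(2) 'be': from fail(1)=0 chase 'e': 0 ⇒ 0;  out=∅∪out(0)=∅
  fail(6) 'ae': from fail(5)=0 chase 'e': 0 ⇒ 0;  out=∅∪out(0)=∅
  fail(12) 'dd': from fail(11)=0 chase 'd': 0 ⇒ 11;  out={2}∪out(11)={2}
  fail(13) 'aa': from fail(5)=0 chase 'a': 0 ⇒ 5;  out=∅∪out(5)=∅
  fail(18) 'db': from fail(11)=0 chase 'b': 0 ⇒ 1;  out={4}∪out(1)={4}
  fail(19) 'ab': from fail(5)=0 chase 'b': 0 ⇒ 1;  out={5}∪out(1)={5}
  fail(3) 'beb': from fail(2)=0 chase 'b': 0 ⇒ 1;  out=∅∪out(1)=∅
  fail(7) 'aee': from fail(6)=0 chase 'e': 0 ⇒ 0;  out=∅∪out(0)=∅
  fail(14) 'aac': from fail(13)=5 chase 'c': 5→0 ⇒ 0;  out=∅∪out(0)=∅
  fail(4) 'bebd': from fail(3)=1 chase 'd': 1→0 ⇒ 11;  out={0}∪out(11)={0}
  fail(8) 'aeeb': from fail(7)=0 chase 'b': 0 ⇒ 1;  out=∅∪out(1)=∅
  fail(15) 'aacb': from fail(14)=0 chase 'b': 0 ⇒ 1;  out=∅∪out(1)=∅
  fail(9) 'aeeba': from fail(8)=1 chase 'a': 1→0 ⇒ 5;  out=∅∪out(5)=∅
  fail(16) 'aacba': from fail(15)=1 chase 'a': 1→0 ⇒ 5;  out=∅∪out(5)=∅
  fail(10) 'aeebae': from fail(9)=5 chase 'e': 5 ⇒ 6;  out={1}∪out(6)={1}
  fail(17) 'aacbab': from fail(16)=5 chase 'b': 5 ⇒ 19;  out={3}∪out(19)={3,5}

Run:
[0] read 'd'  n0⇒n11
[1] read 'd'  n11⇒n12  emit P2@[0:1]
[2] read 'e'  n12⇒n0 (fail-walked)
[3] read 'c'  n0⇒n0
[4] read 'd'  n0⇒n11
[5] read 'd'  n11⇒n12  emit P2@[4:5]
[6] read 'c'  n12⇒n0 (fail-walked)
[7] read 'd'  n0⇒n11
[8] read 'a'  n11⇒n5 (fail-walked)
[9] read 'c'  n5⇒n0 (fail-walked)
[10] read 'b'  n0⇒n1
[11] read 'e'  n1⇒n2
[12] read 'b'  n2⇒n3
[13] read 'd'  n3⇒n4  emit P0@[10:13]
[14] read 'c'  n4⇒n0 (fail-walked)
[15] read 'c'  n0⇒n0
[16] read 'c'  n0⇒n0
[17] read 'c'  n0⇒n0
[18] read 'a'  n0⇒n5
[19] read 'b'  n5⇒n19  emit P5@[18:19]
[20] read 'e'  n19⇒n2 (fail-walked)
[21] read 'b'  n2⇒n3
[22] read 'd'  n3⇒n4  emit P0@[19:22]
[23] read 'c'  n4⇒n0 (fail-walked)
[24] read 'd'  n0⇒n11
[25] read 'b'  n11⇒n18  emit P4@[24:25]
[26] read 'a'  n18⇒n5 (fail-walked)
[27] read 'a'  n5⇒n13
[28] read 'c'  n13⇒n14
[29] read 'b'  n14⇒n15
[30] read 'a'  n15⇒n16
[31] read 'b'  n16⇒n17  emit P3@[26:31],P5@[30:31]
[32] read 'e'  n17⇒n2 (fail-walked)
[33] read 'e'  n2⇒n0 (fail-walked)
[34] read 'd'  n0⇒n11
[35] read 'b'  n11⇒n18  emit P4@[34:35]
[36] read 'a'  n18⇒n5 (fail-walked)
[37] read 'e'  n5⇒n6
[38] read 'e'  n6⇒n7
[39] read 'b'  n7⇒n8
[40] read 'a'  n8⇒n9
[41] read 'e'  n9⇒n10  emit P1@[36:41]
[42] read 'c'  n10⇒n0 (fail-walked)
[43] read 'b'  n0⇒n1
[44] read 'e'  n1⇒n2
[45] read 'b'  n2⇒n3
[46] read 'd'  n3⇒n4  emit P0@[43:46]
[47] read 'e'  n4⇒n0 (fail-walked)
[48] read 'd'  n0⇒n11
[49] read 'd'  n11⇒n12  emit P2@[48:49]
[50] read 'c'  n12⇒n0 (fail-walked)
[51] read 'a'  n0⇒n5
[52] read 'b'  n5⇒n19  emit P5@[51:52]
[53] read 'a'  n19⇒n5 (fail-walked)
[54] read 'e'  n5⇒n6
[55] read 'e'  n6⇒n7
[56] read 'b'  n7⇒n8
[57] read 'a'  n8⇒n9
[58] read 'e'  n9⇒n10  emit P1@[53:58]
[59] read 'd'  n10⇒n11 (fail-walked)
[60] read 'd'  n11⇒n12  emit P2@[59:60]
[61] read 'a'  n12⇒n5 (fail-walked)
[62] read 'e'  n5⇒n6
[63] read 'e'  n6⇒n7
[64] read 'b'  n7⇒n8
[65] read 'a'  n8⇒n9
[66] read 'e'  n9⇒n10  emit P1@[61:66]
[67] read 'c'  n10⇒n0 (fail-walked)
[68] read 'a'  n0⇒n5
[69] read 'a'  n5⇒n13
[70] read 'c'  n13⇒n14
[71] read 'b'  n14⇒n15
[72] read 'a'  n15⇒n16
[73] read 'b'  n16⇒n17  emit P3@[68:73],P5@[72:73]
[74] read 'a'  n17⇒n5 (fail-walked)
[75] read 'd'  n5⇒n11 (fail-walked)

Matches: [[1,2],[5,2],[13,0],[19,5],[22,0],[25,4],[31,3],[31,5],[35,4],[41,1],[46,0],[49,2],[52,5],[58,1],[60,2],[66,1],[73,3],[73,5]]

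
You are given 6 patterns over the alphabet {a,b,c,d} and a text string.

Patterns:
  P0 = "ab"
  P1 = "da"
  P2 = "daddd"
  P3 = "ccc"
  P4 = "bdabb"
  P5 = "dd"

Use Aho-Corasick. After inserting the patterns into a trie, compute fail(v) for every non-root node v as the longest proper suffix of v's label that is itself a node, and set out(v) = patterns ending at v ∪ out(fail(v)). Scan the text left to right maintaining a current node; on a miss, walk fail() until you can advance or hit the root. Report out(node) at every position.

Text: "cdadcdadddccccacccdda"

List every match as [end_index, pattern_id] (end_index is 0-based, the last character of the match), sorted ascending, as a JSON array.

Construct AC machine:
Trie nodes:
  n0 'ε': a→1 b→11 c→8 d→3
  n1 'a': b→2
  n2 'ab': ·  [P0 ends]
  n3 'd': a→4 d→16
  n4 'da': d→5  [P1 ends]
  n5 'dad': d→6
  n6 'dadd': d→7
  n7 'daddd': ·  [P2 ends]
  n8 'c': c→9
  n9 'cc': c→10
  n10 'ccc': ·  [P3 ends]
  n11 'b': d→12
  n12 'bd': a→13
  n13 'bda': b→14
  n14 'bdab': b→15
  n15 'bdabb': ·  [P4 ends]
  n16 'dd': ·  [P5 ends]

BFS fail/out derivation:
  n1('a'): parent n0 fail=0; on 'a' 0 → fail=0;  out ∅∪∅=∅
  n3('d'): parent n0 fail=0; on 'd' 0 → fail=0;  out ∅∪∅=∅
  n8('c'): parent n0 fail=0; on 'c' 0 → fail=0;  out ∅∪∅=∅
  n11('b'): parent n0 fail=0; on 'b' 0 → fail=0;  out ∅∪∅=∅
  n2('ab'): parent n1 fail=0; on 'b' 0 → fail=11;  out {0}∪∅={0}
  n4('da'): parent n3 fail=0; on 'a' 0 → fail=1;  out {1}∪∅={1}
  n9('cc'): parent n8 fail=0; on 'c' 0 → fail=8;  out ∅∪∅=∅
  n12('bd'): parent n11 fail=0; on 'd' 0 → fail=3;  out ∅∪∅=∅
  n16('dd'): parent n3 fail=0; on 'd' 0 → fail=3;  out {5}∪∅={5}
  n5('dad'): parent n4 fail=1; on 'd' 1→0 → fail=3;  out ∅∪∅=∅
  n10('ccc'): parent n9 fail=8; on 'c' 8 → fail=9;  out {3}∪∅={3}
  n13('bda'): parent n12 fail=3; on 'a' 3 → fail=4;  out ∅∪{1}={1}
  n6('dadd'): parent n5 fail=3; on 'd' 3 → fail=16;  out ∅∪{5}={5}
  n14('bdab'): parent n13 fail=4; on 'b' 4→1 → fail=2;  out ∅∪{0}={0}
  n7('daddd'): parent n6 fail=16; on 'd' 16→3 → fail=16;  out {2}∪{5}={2,5}
  n15('bdabb'): parent n14 fail=2; on 'b' 2→11→0 → fail=11;  out {4}∪∅={4}

Scan:
pos 0 'c': at 8
pos 1 'd': at 3 ·f
pos 2 'a': at 4  → match P1@[1:2]
pos 3 'd': at 5
pos 4 'c': at 8 ·f
pos 5 'd': at 3 ·f
pos 6 'a': at 4  → match P1@[5:6]
pos 7 'd': at 5
pos 8 'd': at 6  → match P5@[7:8]
pos 9 'd': at 7  → match P2@[5:9],P5@[8:9]
pos 10 'c': at 8 ·f
pos 11 'c': at 9
pos 12 'c': at 10  → match P3@[10:12]
pos 13 'c': at 10 ·f  → match P3@[11:13]
pos 14 'a': at 1 ·f
pos 15 'c': at 8 ·f
pos 16 'c': at 9
pos 17 'c': at 10  → match P3@[15:17]
pos 18 'd': at 3 ·f
pos 19 'd': at 16  → match P5@[18:19]
pos 20 'a': at 4 ·f  → match P1@[19:20]

All matches (sorted): [[2,1],[6,1],[8,5],[9,2],[9,5],[12,3],[13,3],[17,3],[19,5],[20,1]]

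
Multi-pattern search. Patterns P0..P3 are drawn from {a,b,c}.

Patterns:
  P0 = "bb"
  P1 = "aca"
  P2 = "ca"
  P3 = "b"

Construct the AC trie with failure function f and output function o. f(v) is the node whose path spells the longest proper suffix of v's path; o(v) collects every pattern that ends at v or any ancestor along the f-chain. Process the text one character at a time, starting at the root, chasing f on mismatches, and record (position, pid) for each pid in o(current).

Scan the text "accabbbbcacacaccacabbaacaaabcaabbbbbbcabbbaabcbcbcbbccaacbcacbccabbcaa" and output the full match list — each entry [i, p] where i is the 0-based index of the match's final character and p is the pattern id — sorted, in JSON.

Build:
Trie nodes:
  n0 'ε': a→3 b→1 c→6
  n1 'b': b→2  ←P3
  n2 'bb': ·  ←P0
  n3 'a': c→4
  n4 'ac': a→5
  n5 'aca': ·  ←P1
  n6 'c': a→7
  n7 'ca': ·  ←P2

Failure links (BFS by depth):
  n1('b'): parent n0 fail=0; on 'b' 0 → fail=0;  out {3}∪∅={3}
  n3('a'): parent n0 fail=0; on 'a' 0 → fail=0;  out ∅∪∅=∅
  n6('c'): parent n0 fail=0; on 'c' 0 → fail=0;  out ∅∪∅=∅
  n2('bb'): parent n1 fail=0; on 'b' 0 → fail=1;  out {0}∪{3}={0,3}
  n4('ac'): parent n3 fail=0; on 'c' 0 → fail=6;  out ∅∪∅=∅
  n7('ca'): parent n6 fail=0; on 'a' 0 → fail=3;  out {2}∪∅={2}
  n5('aca'): parent n4 fail=6; on 'a' 6 → fail=7;  out {1}∪{2}={1,2}

Scan:
pos 0 'a': at 3
pos 1 'c': at 4
pos 2 'c': at 6 (fail-walked)
pos 3 'a': at 7  → match P2@[2:3]
pos 4 'b': at 1 (fail-walked)  → match P3@[4:4]
pos 5 'b': at 2  → match P0@[4:5],P3@[5:5]
pos 6 'b': at 2 (fail-walked)  → match P0@[5:6],P3@[6:6]
pos 7 'b': at 2 (fail-walked)  → match P0@[6:7],P3@[7:7]
pos 8 'c': at 6 (fail-walked)
pos 9 'a': at 7  → match P2@[8:9]
pos 10 'c': at 4 (fail-walked)
pos 11 'a': at 5  → match P1@[9:11],P2@[10:11]
pos 12 'c': at 4 (fail-walked)
pos 13 'a': at 5  → match P1@[11:13],P2@[12:13]
pos 14 'c': at 4 (fail-walked)
pos 15 'c': at 6 (fail-walked)
pos 16 'a': at 7  → match P2@[15:16]
pos 17 'c': at 4 (fail-walked)
pos 18 'a': at 5  → match P1@[16:18],P2@[17:18]
pos 19 'b': at 1 (fail-walked)  → match P3@[19:19]
pos 20 'b': at 2  → match P0@[19:20],P3@[20:20]
pos 21 'a': at 3 (fail-walked)
pos 22 'a': at 3 (fail-walked)
pos 23 'c': at 4
pos 24 'a': at 5  → match P1@[22:24],P2@[23:24]
pos 25 'a': at 3 (fail-walked)
pos 26 'a': at 3 (fail-walked)
pos 27 'b': at 1 (fail-walked)  → match P3@[27:27]
pos 28 'c': at 6 (fail-walked)
pos 29 'a': at 7  → match P2@[28:29]
pos 30 'a': at 3 (fail-walked)
pos 31 'b': at 1 (fail-walked)  → match P3@[31:31]
pos 32 'b': at 2  → match P0@[31:32],P3@[32:32]
pos 33 'b': at 2 (fail-walked)  → match P0@[32:33],P3@[33:33]
pos 34 'b': at 2 (fail-walked)  → match P0@[33:34],P3@[34:34]
pos 35 'b': at 2 (fail-walked)  → match P0@[34:35],P3@[35:35]
pos 36 'b': at 2 (fail-walked)  → match P0@[35:36],P3@[36:36]
pos 37 'c': at 6 (fail-walked)
pos 38 'a': at 7  → match P2@[37:38]
pos 39 'b': at 1 (fail-walked)  → match P3@[39:39]
pos 40 'b': at 2  → match P0@[39:40],P3@[40:40]
pos 41 'b': at 2 (fail-walked)  → match P0@[40:41],P3@[41:41]
pos 42 'a': at 3 (fail-walked)
pos 43 'a': at 3 (fail-walked)
pos 44 'b': at 1 (fail-walked)  → match P3@[44:44]
pos 45 'c': at 6 (fail-walked)
pos 46 'b': at 1 (fail-walked)  → match P3@[46:46]
pos 47 'c': at 6 (fail-walked)
pos 48 'b': at 1 (fail-walked)  → match P3@[48:48]
pos 49 'c': at 6 (fail-walked)
pos 50 'b': at 1 (fail-walked)  → match P3@[50:50]
pos 51 'b': at 2  → match P0@[50:51],P3@[51:51]
pos 52 'c': at 6 (fail-walked)
pos 53 'c': at 6 (fail-walked)
pos 54 'a': at 7  → match P2@[53:54]
pos 55 'a': at 3 (fail-walked)
pos 56 'c': at 4
pos 57 'b': at 1 (fail-walked)  → match P3@[57:57]
pos 58 'c': at 6 (fail-walked)
pos 59 'a': at 7  → match P2@[58:59]
pos 60 'c': at 4 (fail-walked)
pos 61 'b': at 1 (fail-walked)  → match P3@[61:61]
pos 62 'c': at 6 (fail-walked)
pos 63 'c': at 6 (fail-walked)
pos 64 'a': at 7  → match P2@[63:64]
pos 65 'b': at 1 (fail-walked)  → match P3@[65:65]
pos 66 'b': at 2  → match P0@[65:66],P3@[66:66]
pos 67 'c': at 6 (fail-walked)
pos 68 'a': at 7  → match P2@[67:68]
pos 69 'a': at 3 (fail-walked)

All matches (sorted): [[3,2],[4,3],[5,0],[5,3],[6,0],[6,3],[7,0],[7,3],[9,2],[11,1],[11,2],[13,1],[13,2],[16,2],[18,1],[18,2],[19,3],[20,0],[20,3],[24,1],[24,2],[27,3],[29,2],[31,3],[32,0],[32,3],[33,0],[33,3],[34,0],[34,3],[35,0],[35,3],[36,0],[36,3],[38,2],[39,3],[40,0],[40,3],[41,0],[41,3],[44,3],[46,3],[48,3],[50,3],[51,0],[51,3],[54,2],[57,3],[59,2],[61,3],[64,2],[65,3],[66,0],[66,3],[68,2]]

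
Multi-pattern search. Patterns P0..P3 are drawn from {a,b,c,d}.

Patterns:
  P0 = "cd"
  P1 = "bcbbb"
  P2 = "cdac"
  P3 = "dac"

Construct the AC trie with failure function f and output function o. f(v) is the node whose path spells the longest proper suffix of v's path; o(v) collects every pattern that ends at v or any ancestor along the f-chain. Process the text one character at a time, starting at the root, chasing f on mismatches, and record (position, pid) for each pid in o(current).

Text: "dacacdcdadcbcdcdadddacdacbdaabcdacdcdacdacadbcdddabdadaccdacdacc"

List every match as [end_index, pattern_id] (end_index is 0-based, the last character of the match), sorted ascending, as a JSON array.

Construct AC machine:
Trie (insert patterns):
  n0 'ε': b→3 c→1 d→10
  n1 'c': d→2
  n2 'cd': a→8  [P0 ends]
  n3 'b': c→4
  n4 'bc': b→5
  n5 'bcb': b→6
  n6 'bcbb': b→7
  n7 'bcbbb': ·  [P1 ends]
  n8 'cda': c→9
  n9 'cdac': ·  [P2 ends]
  n10 'd': a→11
  n11 'da': c→12
  n12 'dac': ·  [P3 ends]

Failure links (BFS by depth):
  n1('c'): parent n0 fail=0; on 'c' 0 → fail=0;  out ∅∪∅=∅
  n3('b'): parent n0 fail=0; on 'b' 0 → fail=0;  out ∅∪∅=∅
  n10('d'): parent n0 fail=0; on 'd' 0 → fail=0;  out ∅∪∅=∅
  n2('cd'): parent n1 fail=0; on 'd' 0 → fail=10;  out {0}∪∅={0}
  n4('bc'): parent n3 fail=0; on 'c' 0 → fail=1;  out ∅∪∅=∅
  n11('da'): parent n10 fail=0; on 'a' 0 → fail=0;  out ∅∪∅=∅
  n5('bcb'): parent n4 fail=1; on 'b' 1→0 → fail=3;  out ∅∪∅=∅
  n8('cda'): parent n2 fail=10; on 'a' 10 → fail=11;  out ∅∪∅=∅
  n12('dac'): parent n11 fail=0; on 'c' 0 → fail=1;  out {3}∪∅={3}
  n6('bcbb'): parent n5 fail=3; on 'b' 3→0 → fail=3;  out ∅∪∅=∅
  n9('cdac'): parent n8 fail=11; on 'c' 11 → fail=12;  out {2}∪{3}={2,3}
  n7('bcbbb'): parent n6 fail=3; on 'b' 3→0 → fail=3;  out {1}∪∅={1}

Scan:
i=0 'd': node 0→10
i=1 'a': node 10→11
i=2 'c': node 11→12  → match P3@[0:2]
i=3 'a': node 12→0 ·f
i=4 'c': node 0→1
i=5 'd': node 1→2  → match P0@[4:5]
i=6 'c': node 2→1 ·f
i=7 'd': node 1→2  → match P0@[6:7]
i=8 'a': node 2→8
i=9 'd': node 8→10 ·f
i=10 'c': node 10→1 ·f
i=11 'b': node 1→3 ·f
i=12 'c': node 3→4
i=13 'd': node 4→2 ·f  → match P0@[12:13]
i=14 'c': node 2→1 ·f
i=15 'd': node 1→2  → match P0@[14:15]
i=16 'a': node 2→8
i=17 'd': node 8→10 ·f
i=18 'd': node 10→10 ·f
i=19 'd': node 10→10 ·f
i=20 'a': node 10→11
i=21 'c': node 11→12  → match P3@[19:21]
i=22 'd': node 12→2 ·f  → match P0@[21:22]
i=23 'a': node 2→8
i=24 'c': node 8→9  → match P2@[21:24],P3@[22:24]
i=25 'b': node 9→3 ·f
i=26 'd': node 3→10 ·f
i=27 'a': node 10→11
i=28 'a': node 11→0 ·f
i=29 'b': node 0→3
i=30 'c': node 3→4
i=31 'd': node 4→2 ·f  → match P0@[30:31]
i=32 'a': node 2→8
i=33 'c': node 8→9  → match P2@[30:33],P3@[31:33]
i=34 'd': node 9→2 ·f  → match P0@[33:34]
i=35 'c': node 2→1 ·f
i=36 'd': node 1→2  → match P0@[35:36]
i=37 'a': node 2→8
i=38 'c': node 8→9  → match P2@[35:38],P3@[36:38]
i=39 'd': node 9→2 ·f  → match P0@[38:39]
i=40 'a': node 2→8
i=41 'c': node 8→9  → match P2@[38:41],P3@[39:41]
i=42 'a': node 9→0 ·f
i=43 'd': node 0→10
i=44 'b': node 10→3 ·f
i=45 'c': node 3→4
i=46 'd': node 4→2 ·f  → match P0@[45:46]
i=47 'd': node 2→10 ·f
i=48 'd': node 10→10 ·f
i=49 'a': node 10→11
i=50 'b': node 11→3 ·f
i=51 'd': node 3→10 ·f
i=52 'a': node 10→11
i=53 'd': node 11→10 ·f
i=54 'a': node 10→11
i=55 'c': node 11→12  → match P3@[53:55]
i=56 'c': node 12→1 ·f
i=57 'd': node 1→2  → match P0@[56:57]
i=58 'a': node 2→8
i=59 'c': node 8→9  → match P2@[56:59],P3@[57:59]
i=60 'd': node 9→2 ·f  → match P0@[59:60]
i=61 'a': node 2→8
i=62 'c': node 8→9  → match P2@[59:62],P3@[60:62]
i=63 'c': node 9→1 ·f

Result: [[2,3],[5,0],[7,0],[13,0],[15,0],[21,3],[22,0],[24,2],[24,3],[31,0],[33,2],[33,3],[34,0],[36,0],[38,2],[38,3],[39,0],[41,2],[41,3],[46,0],[55,3],[57,0],[59,2],[59,3],[60,0],[62,2],[62,3]]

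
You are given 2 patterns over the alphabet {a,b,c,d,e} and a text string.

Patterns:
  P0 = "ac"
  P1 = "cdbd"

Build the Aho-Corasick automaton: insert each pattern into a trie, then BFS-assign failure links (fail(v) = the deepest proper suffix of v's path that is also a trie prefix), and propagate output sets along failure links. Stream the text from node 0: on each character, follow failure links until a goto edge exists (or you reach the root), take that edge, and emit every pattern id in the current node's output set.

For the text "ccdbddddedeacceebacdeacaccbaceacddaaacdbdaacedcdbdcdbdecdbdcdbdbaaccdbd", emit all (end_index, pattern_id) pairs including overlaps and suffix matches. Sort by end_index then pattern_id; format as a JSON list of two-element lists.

Build:
Trie nodes:
  n0 'ε': a→1 c→3
  n1 'a': c→2
  n2 'ac': ·  ←P0
  n3 'c': d→4
  n4 'cd': b→5
  n5 'cdb': d→6
  n6 'cdbd': ·  ←P1

Failure links (BFS by depth):
  fail(1) 'a': from fail(0)=0 chase 'a': 0 ⇒ 0;  out=∅∪out(0)=∅
  fail(3) 'c': from fail(0)=0 chase 'c': 0 ⇒ 0;  out=∅∪out(0)=∅
  fail(2) 'ac': from fail(1)=0 chase 'c': 0 ⇒ 3;  out={0}∪out(3)={0}
  fail(4) 'cd': from fail(3)=0 chase 'd': 0 ⇒ 0;  out=∅∪out(0)=∅
  fail(5) 'cdb': from fail(4)=0 chase 'b': 0 ⇒ 0;  out=∅∪out(0)=∅
  fail(6) 'cdbd': from fail(5)=0 chase 'd': 0 ⇒ 0;  out={1}∪out(0)={1}

Run:
pos 0 'c': at 3
pos 1 'c': at 3 (fail-walked)
pos 2 'd': at 4
pos 3 'b': at 5
pos 4 'd': at 6  → match P1@[1:4]
pos 5 'd': at 0 (fail-walked)
pos 6 'd': at 0
pos 7 'd': at 0
pos 8 'e': at 0
pos 9 'd': at 0
pos 10 'e': at 0
pos 11 'a': at 1
pos 12 'c': at 2  → match P0@[11:12]
pos 13 'c': at 3 (fail-walked)
pos 14 'e': at 0 (fail-walked)
pos 15 'e': at 0
pos 16 'b': at 0
pos 17 'a': at 1
pos 18 'c': at 2  → match P0@[17:18]
pos 19 'd': at 4 (fail-walked)
pos 20 'e': at 0 (fail-walked)
pos 21 'a': at 1
pos 22 'c': at 2  → match P0@[21:22]
pos 23 'a': at 1 (fail-walked)
pos 24 'c': at 2  → match P0@[23:24]
pos 25 'c': at 3 (fail-walked)
pos 26 'b': at 0 (fail-walked)
pos 27 'a': at 1
pos 28 'c': at 2  → match P0@[27:28]
pos 29 'e': at 0 (fail-walked)
pos 30 'a': at 1
pos 31 'c': at 2  → match P0@[30:31]
pos 32 'd': at 4 (fail-walked)
pos 33 'd': at 0 (fail-walked)
pos 34 'a': at 1
pos 35 'a': at 1 (fail-walked)
pos 36 'a': at 1 (fail-walked)
pos 37 'c': at 2  → match P0@[36:37]
pos 38 'd': at 4 (fail-walked)
pos 39 'b': at 5
pos 40 'd': at 6  → match P1@[37:40]
pos 41 'a': at 1 (fail-walked)
pos 42 'a': at 1 (fail-walked)
pos 43 'c': at 2  → match P0@[42:43]
pos 44 'e': at 0 (fail-walked)
pos 45 'd': at 0
pos 46 'c': at 3
pos 47 'd': at 4
pos 48 'b': at 5
pos 49 'd': at 6  → match P1@[46:49]
pos 50 'c': at 3 (fail-walked)
pos 51 'd': at 4
pos 52 'b': at 5
pos 53 'd': at 6  → match P1@[50:53]
pos 54 'e': at 0 (fail-walked)
pos 55 'c': at 3
pos 56 'd': at 4
pos 57 'b': at 5
pos 58 'd': at 6  → match P1@[55:58]
pos 59 'c': at 3 (fail-walked)
pos 60 'd': at 4
pos 61 'b': at 5
pos 62 'd': at 6  → match P1@[59:62]
pos 63 'b': at 0 (fail-walked)
pos 64 'a': at 1
pos 65 'a': at 1 (fail-walked)
pos 66 'c': at 2  → match P0@[65:66]
pos 67 'c': at 3 (fail-walked)
pos 68 'd': at 4
pos 69 'b': at 5
pos 70 'd': at 6  → match P1@[67:70]

Result: [[4,1],[12,0],[18,0],[22,0],[24,0],[28,0],[31,0],[37,0],[40,1],[43,0],[49,1],[53,1],[58,1],[62,1],[66,0],[70,1]]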